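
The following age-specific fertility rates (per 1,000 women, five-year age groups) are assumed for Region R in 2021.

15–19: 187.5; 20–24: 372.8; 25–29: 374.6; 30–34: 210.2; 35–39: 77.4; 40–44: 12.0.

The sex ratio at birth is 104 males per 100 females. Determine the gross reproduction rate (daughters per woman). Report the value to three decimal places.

Proportion female at birth = 100 / (100 + 104) = 0.49020.
Sum of ASFRs = 187.5 + 372.8 + 374.6 + 210.2 + 77.4 + 12.0 = 1234.5
TFR = 5 × 1234.5 / 1000 = 6.1725
GRR = 0.49020 × 6.1725 = 3.02576

3.026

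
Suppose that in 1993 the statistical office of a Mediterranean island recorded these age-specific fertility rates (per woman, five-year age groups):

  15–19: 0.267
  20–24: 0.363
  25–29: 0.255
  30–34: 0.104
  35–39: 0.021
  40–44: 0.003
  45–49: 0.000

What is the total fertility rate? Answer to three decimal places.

5.065

Sum of ASFRs = 0.267 + 0.363 + 0.255 + 0.104 + 0.021 + 0.003 + 0.000 = 1.013
TFR = 5 × 1.013 = 5.065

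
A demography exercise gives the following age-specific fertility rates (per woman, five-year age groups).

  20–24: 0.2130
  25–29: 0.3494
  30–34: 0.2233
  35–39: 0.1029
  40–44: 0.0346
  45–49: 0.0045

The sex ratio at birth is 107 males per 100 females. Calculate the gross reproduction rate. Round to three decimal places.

Proportion female at birth = 100 / (100 + 107) = 0.48309.
Sum of ASFRs = 0.2130 + 0.3494 + 0.2233 + 0.1029 + 0.0346 + 0.0045 = 0.9277
TFR = 5 × 0.9277 = 4.6385
GRR = 0.48309 × 4.6385 = 2.24081

2.241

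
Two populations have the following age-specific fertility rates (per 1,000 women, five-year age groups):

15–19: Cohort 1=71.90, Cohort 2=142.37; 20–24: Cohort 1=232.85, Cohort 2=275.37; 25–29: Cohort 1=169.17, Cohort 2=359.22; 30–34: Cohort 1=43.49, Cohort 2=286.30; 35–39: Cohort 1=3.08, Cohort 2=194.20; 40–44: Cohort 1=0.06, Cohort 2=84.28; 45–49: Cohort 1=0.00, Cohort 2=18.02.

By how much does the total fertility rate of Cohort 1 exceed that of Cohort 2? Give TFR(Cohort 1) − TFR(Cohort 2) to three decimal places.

-4.196

Cohort 1:
  Sum of ASFRs = 71.90 + 232.85 + 169.17 + 43.49 + 3.08 + 0.06 + 0.00 = 520.55
  TFR = 5 × 520.55 / 1000 = 2.60275
Cohort 2:
  Sum of ASFRs = 142.37 + 275.37 + 359.22 + 286.30 + 194.20 + 84.28 + 18.02 = 1359.76
  TFR = 5 × 1359.76 / 1000 = 6.7988
Difference = 2.60275 − 6.7988 = -4.19605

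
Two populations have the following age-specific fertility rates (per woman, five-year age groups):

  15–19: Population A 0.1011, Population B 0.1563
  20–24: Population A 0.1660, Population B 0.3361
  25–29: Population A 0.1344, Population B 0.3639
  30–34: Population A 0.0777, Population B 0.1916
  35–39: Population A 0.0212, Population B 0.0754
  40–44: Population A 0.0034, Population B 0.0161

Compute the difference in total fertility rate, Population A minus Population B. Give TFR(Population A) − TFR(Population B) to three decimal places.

Population A:
  Sum of ASFRs = 0.1011 + 0.1660 + 0.1344 + 0.0777 + 0.0212 + 0.0034 = 0.5038
  TFR = 5 × 0.5038 = 2.519
Population B:
  Sum of ASFRs = 0.1563 + 0.3361 + 0.3639 + 0.1916 + 0.0754 + 0.0161 = 1.1394
  TFR = 5 × 1.1394 = 5.697
Difference = 2.519 − 5.697 = -3.178

-3.178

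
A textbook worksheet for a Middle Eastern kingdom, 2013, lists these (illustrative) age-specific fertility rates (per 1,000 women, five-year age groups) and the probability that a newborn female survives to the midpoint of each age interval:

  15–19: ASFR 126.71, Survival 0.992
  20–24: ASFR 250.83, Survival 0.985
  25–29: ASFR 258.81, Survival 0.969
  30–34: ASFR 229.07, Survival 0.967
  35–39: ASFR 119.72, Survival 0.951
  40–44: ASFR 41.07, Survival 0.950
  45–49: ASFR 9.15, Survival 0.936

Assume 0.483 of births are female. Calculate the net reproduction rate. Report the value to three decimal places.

Proportion female at birth = 0.483.
Per-age-group product (5 × ASFR × survival probability):
  15–19: 5 × 126.71/1000 × 0.992 = 0.62848
  20–24: 5 × 250.83/1000 × 0.985 = 1.23534
  25–29: 5 × 258.81/1000 × 0.969 = 1.25393
  30–34: 5 × 229.07/1000 × 0.967 = 1.10755
  35–39: 5 × 119.72/1000 × 0.951 = 0.56927
  40–44: 5 × 41.07/1000 × 0.950 = 0.19508
  45–49: 5 × 9.15/1000 × 0.936 = 0.04282
Sum = 5.03247
NRR = 0.483 × 5.03247 = 2.43068

2.431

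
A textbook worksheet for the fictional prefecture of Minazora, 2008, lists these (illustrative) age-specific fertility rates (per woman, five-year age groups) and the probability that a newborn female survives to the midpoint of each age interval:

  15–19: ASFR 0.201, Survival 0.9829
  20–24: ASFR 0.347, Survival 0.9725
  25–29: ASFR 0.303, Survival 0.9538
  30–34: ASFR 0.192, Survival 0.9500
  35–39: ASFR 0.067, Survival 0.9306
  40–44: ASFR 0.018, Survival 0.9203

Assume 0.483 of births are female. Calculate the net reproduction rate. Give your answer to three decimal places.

2.621

Proportion female at birth = 0.483.
Survival-weighted fertility by age (5·fₓ·Sₓ):
  15–19: 5 × 0.201 × 0.9829 = 0.98781
  20–24: 5 × 0.347 × 0.9725 = 1.68729
  25–29: 5 × 0.303 × 0.9538 = 1.44501
  30–34: 5 × 0.192 × 0.9500 = 0.91200
  35–39: 5 × 0.067 × 0.9306 = 0.31175
  40–44: 5 × 0.018 × 0.9203 = 0.08283
Sum = 5.42669
NRR = 0.483 × 5.42669 = 2.62109
NRR > 1, so each generation more than replaces itself.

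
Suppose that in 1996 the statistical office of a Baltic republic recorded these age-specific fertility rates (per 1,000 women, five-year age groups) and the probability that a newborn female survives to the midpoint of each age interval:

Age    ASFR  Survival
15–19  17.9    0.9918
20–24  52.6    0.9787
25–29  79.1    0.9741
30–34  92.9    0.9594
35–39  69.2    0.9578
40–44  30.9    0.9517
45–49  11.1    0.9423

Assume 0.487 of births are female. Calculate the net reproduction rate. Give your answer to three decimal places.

Proportion female at birth = 0.487.
Survival-weighted fertility by age (5·fₓ·Sₓ):
  15–19: 5 × 17.9/1000 × 0.9918 = 0.08877
  20–24: 5 × 52.6/1000 × 0.9787 = 0.25740
  25–29: 5 × 79.1/1000 × 0.9741 = 0.38526
  30–34: 5 × 92.9/1000 × 0.9594 = 0.44564
  35–39: 5 × 69.2/1000 × 0.9578 = 0.33140
  40–44: 5 × 30.9/1000 × 0.9517 = 0.14704
  45–49: 5 × 11.1/1000 × 0.9423 = 0.05230
Sum = 1.70781
NRR = 0.487 × 1.70781 = 0.83170

0.832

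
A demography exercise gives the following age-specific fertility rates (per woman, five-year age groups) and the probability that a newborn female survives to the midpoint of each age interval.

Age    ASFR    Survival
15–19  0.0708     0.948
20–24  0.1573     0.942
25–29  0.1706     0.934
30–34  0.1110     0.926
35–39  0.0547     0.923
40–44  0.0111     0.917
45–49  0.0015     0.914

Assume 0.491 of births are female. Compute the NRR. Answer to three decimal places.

Proportion female at birth = 0.491.
Survival-weighted fertility by age (5·fₓ·Sₓ):
  15–19: 5 × 0.0708 × 0.948 = 0.33559
  20–24: 5 × 0.1573 × 0.942 = 0.74088
  25–29: 5 × 0.1706 × 0.934 = 0.79670
  30–34: 5 × 0.1110 × 0.926 = 0.51393
  35–39: 5 × 0.0547 × 0.923 = 0.25244
  40–44: 5 × 0.0111 × 0.917 = 0.05089
  45–49: 5 × 0.0015 × 0.914 = 0.00686
Sum = 2.69729
NRR = 0.491 × 2.69729 = 1.32437

1.324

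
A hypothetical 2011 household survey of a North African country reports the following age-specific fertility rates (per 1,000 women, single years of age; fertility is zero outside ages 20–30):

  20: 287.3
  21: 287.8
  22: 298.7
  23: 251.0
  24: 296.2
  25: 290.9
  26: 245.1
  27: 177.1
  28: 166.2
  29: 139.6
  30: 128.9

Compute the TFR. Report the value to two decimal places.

2.57

Sum of ASFRs = 287.3 + 287.8 + 298.7 + 251.0 + 296.2 + 290.9 + 245.1 + 177.1 + 166.2 + 139.6 + 128.9 = 2568.8
TFR = 2568.8 / 1000 = 2.5688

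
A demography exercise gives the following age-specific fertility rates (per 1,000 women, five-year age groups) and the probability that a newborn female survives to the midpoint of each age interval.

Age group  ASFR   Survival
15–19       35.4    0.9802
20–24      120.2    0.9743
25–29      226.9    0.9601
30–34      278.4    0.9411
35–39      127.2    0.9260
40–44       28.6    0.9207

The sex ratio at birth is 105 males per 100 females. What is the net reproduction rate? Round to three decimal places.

1.892

Proportion female at birth = 100 / (100 + 105) = 0.48780.
Weighting each age-specific rate by interval width and survival:
  15–19: 5 × 35.4/1000 × 0.9802 = 0.17350
  20–24: 5 × 120.2/1000 × 0.9743 = 0.58555
  25–29: 5 × 226.9/1000 × 0.9601 = 1.08923
  30–34: 5 × 278.4/1000 × 0.9411 = 1.31001
  35–39: 5 × 127.2/1000 × 0.9260 = 0.58894
  40–44: 5 × 28.6/1000 × 0.9207 = 0.13166
Sum = 3.87889
NRR = 0.48780 × 3.87889 = 1.89212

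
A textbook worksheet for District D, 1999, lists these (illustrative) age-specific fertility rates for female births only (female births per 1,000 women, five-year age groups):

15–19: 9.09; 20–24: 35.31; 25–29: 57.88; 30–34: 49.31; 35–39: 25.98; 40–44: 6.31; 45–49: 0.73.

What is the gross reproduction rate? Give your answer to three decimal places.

Sum of female ASFRs = 9.09 + 35.31 + 57.88 + 49.31 + 25.98 + 6.31 + 0.73 = 184.61
GRR = 5 × 184.61 / 1000 = 0.92305

0.923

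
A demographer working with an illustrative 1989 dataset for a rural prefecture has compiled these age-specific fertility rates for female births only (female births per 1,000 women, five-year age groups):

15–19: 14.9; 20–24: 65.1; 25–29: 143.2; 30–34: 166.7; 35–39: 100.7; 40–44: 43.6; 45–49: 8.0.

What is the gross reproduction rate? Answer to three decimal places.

2.711

Sum of female ASFRs = 14.9 + 65.1 + 143.2 + 166.7 + 100.7 + 43.6 + 8.0 = 542.2
GRR = 5 × 542.2 / 1000 = 2.711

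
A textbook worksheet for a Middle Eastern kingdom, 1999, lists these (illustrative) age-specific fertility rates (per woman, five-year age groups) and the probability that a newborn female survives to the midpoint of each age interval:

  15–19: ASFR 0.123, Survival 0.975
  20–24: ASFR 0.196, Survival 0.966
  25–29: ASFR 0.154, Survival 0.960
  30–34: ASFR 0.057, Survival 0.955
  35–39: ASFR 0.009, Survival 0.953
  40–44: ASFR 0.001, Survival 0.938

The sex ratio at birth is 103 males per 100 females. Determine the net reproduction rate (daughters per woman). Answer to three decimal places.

1.283

Proportion female at birth = 100 / (100 + 103) = 0.49261.
Survival-weighted fertility by age (5·fₓ·Sₓ):
  15–19: 5 × 0.123 × 0.975 = 0.59963
  20–24: 5 × 0.196 × 0.966 = 0.94668
  25–29: 5 × 0.154 × 0.960 = 0.73920
  30–34: 5 × 0.057 × 0.955 = 0.27218
  35–39: 5 × 0.009 × 0.953 = 0.04289
  40–44: 5 × 0.001 × 0.938 = 0.00469
Sum = 2.60527
NRR = 0.49261 × 2.60527 = 1.28338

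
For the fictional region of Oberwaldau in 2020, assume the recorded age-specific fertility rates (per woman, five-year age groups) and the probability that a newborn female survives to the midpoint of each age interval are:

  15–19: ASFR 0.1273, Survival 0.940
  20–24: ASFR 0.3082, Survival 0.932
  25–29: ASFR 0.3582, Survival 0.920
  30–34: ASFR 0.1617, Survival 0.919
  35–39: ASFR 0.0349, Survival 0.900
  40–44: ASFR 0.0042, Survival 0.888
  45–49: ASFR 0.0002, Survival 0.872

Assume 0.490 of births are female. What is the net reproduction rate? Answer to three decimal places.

Proportion female at birth = 0.490.
Weighting each age-specific rate by interval width and survival:
  15–19: 5 × 0.1273 × 0.940 = 0.59831
  20–24: 5 × 0.3082 × 0.932 = 1.43621
  25–29: 5 × 0.3582 × 0.920 = 1.64772
  30–34: 5 × 0.1617 × 0.919 = 0.74301
  35–39: 5 × 0.0349 × 0.900 = 0.15705
  40–44: 5 × 0.0042 × 0.888 = 0.01865
  45–49: 5 × 0.0002 × 0.872 = 0.00087
Sum = 4.60182
NRR = 0.490 × 4.60182 = 2.25489

2.255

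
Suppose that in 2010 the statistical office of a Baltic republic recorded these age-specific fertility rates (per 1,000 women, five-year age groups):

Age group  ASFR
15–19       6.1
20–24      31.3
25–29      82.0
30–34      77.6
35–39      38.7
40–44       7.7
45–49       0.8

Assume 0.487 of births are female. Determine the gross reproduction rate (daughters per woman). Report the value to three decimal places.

0.595

Proportion female at birth = 0.487.
Sum of ASFRs = 6.1 + 31.3 + 82.0 + 77.6 + 38.7 + 7.7 + 0.8 = 244.2
TFR = 5 × 244.2 / 1000 = 1.221
GRR = 0.487 × 1.221 = 0.59463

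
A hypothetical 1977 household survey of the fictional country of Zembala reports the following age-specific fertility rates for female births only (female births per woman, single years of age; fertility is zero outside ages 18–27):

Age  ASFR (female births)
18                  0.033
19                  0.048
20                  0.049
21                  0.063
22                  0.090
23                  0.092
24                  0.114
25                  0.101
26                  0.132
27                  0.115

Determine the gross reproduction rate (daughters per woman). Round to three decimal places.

Sum of female ASFRs = 0.033 + 0.048 + 0.049 + 0.063 + 0.090 + 0.092 + 0.114 + 0.101 + 0.132 + 0.115 = 0.837
GRR = 0.837

0.837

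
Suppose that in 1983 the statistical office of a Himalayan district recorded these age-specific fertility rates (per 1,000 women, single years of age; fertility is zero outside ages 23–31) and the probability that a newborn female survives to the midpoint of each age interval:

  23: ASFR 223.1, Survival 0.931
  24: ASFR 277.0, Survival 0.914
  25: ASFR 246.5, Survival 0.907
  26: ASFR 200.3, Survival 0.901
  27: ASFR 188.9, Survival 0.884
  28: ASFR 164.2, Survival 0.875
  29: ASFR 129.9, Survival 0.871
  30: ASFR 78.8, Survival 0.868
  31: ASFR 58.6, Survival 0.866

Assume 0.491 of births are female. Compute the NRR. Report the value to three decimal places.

Proportion female at birth = 0.491.
Per-age-group product (1 × ASFR × survival probability):
  23: 1 × 223.1/1000 × 0.931 = 0.20771
  24: 1 × 277.0/1000 × 0.914 = 0.25318
  25: 1 × 246.5/1000 × 0.907 = 0.22358
  26: 1 × 200.3/1000 × 0.901 = 0.18047
  27: 1 × 188.9/1000 × 0.884 = 0.16699
  28: 1 × 164.2/1000 × 0.875 = 0.14368
  29: 1 × 129.9/1000 × 0.871 = 0.11314
  30: 1 × 78.8/1000 × 0.868 = 0.06840
  31: 1 × 58.6/1000 × 0.866 = 0.05075
Sum = 1.40790
NRR = 0.491 × 1.40790 = 0.69128
NRR < 1, so the cohort does not fully replace itself.

0.691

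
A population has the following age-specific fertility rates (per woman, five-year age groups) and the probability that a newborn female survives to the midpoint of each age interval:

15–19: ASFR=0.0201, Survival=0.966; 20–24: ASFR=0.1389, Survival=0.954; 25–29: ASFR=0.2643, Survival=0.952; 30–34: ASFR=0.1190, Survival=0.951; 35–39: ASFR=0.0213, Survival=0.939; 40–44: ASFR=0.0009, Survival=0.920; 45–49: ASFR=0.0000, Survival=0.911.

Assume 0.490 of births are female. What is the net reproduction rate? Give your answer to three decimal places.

Proportion female at birth = 0.490.
Each age group contributes 5 × ASFR × survival:
  15–19: 5 × 0.0201 × 0.966 = 0.09708
  20–24: 5 × 0.1389 × 0.954 = 0.66255
  25–29: 5 × 0.2643 × 0.952 = 1.25807
  30–34: 5 × 0.1190 × 0.951 = 0.56585
  35–39: 5 × 0.0213 × 0.939 = 0.10000
  40–44: 5 × 0.0009 × 0.920 = 0.00414
  45–49: 5 × 0.0000 × 0.911 = 0.00000
Sum = 2.68769
NRR = 0.490 × 2.68769 = 1.31697

1.317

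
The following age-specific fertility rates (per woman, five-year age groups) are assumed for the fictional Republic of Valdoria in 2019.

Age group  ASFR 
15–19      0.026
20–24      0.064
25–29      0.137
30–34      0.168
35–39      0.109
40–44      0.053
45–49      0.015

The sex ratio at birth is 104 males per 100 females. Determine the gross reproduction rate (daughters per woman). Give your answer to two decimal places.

1.40

Proportion female at birth = 100 / (100 + 104) = 0.49020.
Sum of ASFRs = 0.026 + 0.064 + 0.137 + 0.168 + 0.109 + 0.053 + 0.015 = 0.572
TFR = 5 × 0.572 = 2.86
GRR = 0.49020 × 2.86 = 1.40197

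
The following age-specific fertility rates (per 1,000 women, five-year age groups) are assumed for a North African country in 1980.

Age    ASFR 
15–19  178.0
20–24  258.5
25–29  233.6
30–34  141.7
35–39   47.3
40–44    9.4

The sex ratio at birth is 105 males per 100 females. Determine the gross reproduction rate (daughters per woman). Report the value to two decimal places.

2.12

Proportion female at birth = 100 / (100 + 105) = 0.48780.
Sum of ASFRs = 178.0 + 258.5 + 233.6 + 141.7 + 47.3 + 9.4 = 868.5
TFR = 5 × 868.5 / 1000 = 4.3425
GRR = 0.48780 × 4.3425 = 2.11827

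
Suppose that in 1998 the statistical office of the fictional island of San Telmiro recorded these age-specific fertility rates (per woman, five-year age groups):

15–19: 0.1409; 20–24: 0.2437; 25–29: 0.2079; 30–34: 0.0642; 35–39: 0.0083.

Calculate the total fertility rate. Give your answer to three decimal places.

3.325

Sum of ASFRs = 0.1409 + 0.2437 + 0.2079 + 0.0642 + 0.0083 = 0.6650
TFR = 5 × 0.6650 = 3.325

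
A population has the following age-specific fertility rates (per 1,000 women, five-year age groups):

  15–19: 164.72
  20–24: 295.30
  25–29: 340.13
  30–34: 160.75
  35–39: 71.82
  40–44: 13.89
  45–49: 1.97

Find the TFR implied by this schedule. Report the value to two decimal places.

5.24

Sum of ASFRs = 164.72 + 295.30 + 340.13 + 160.75 + 71.82 + 13.89 + 1.97 = 1048.58
TFR = 5 × 1048.58 / 1000 = 5.2429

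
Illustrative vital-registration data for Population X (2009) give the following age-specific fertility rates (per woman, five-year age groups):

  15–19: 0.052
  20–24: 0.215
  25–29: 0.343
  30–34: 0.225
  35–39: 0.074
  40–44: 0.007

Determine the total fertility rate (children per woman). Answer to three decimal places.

Sum of ASFRs = 0.052 + 0.215 + 0.343 + 0.225 + 0.074 + 0.007 = 0.916
TFR = 5 × 0.916 = 4.58

4.580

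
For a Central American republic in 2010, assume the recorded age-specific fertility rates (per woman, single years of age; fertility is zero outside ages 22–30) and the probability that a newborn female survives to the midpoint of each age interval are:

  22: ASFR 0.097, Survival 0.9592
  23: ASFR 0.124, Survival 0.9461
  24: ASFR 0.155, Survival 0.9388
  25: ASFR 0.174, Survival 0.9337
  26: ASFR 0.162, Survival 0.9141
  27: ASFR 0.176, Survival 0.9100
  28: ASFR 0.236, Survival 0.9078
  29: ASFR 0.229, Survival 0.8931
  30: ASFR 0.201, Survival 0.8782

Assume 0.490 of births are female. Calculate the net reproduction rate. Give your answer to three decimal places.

0.697

Proportion female at birth = 0.490.
Weighting each age-specific rate by interval width and survival:
  22: 1 × 0.097 × 0.9592 = 0.09304
  23: 1 × 0.124 × 0.9461 = 0.11732
  24: 1 × 0.155 × 0.9388 = 0.14551
  25: 1 × 0.174 × 0.9337 = 0.16246
  26: 1 × 0.162 × 0.9141 = 0.14808
  27: 1 × 0.176 × 0.9100 = 0.16016
  28: 1 × 0.236 × 0.9078 = 0.21424
  29: 1 × 0.229 × 0.8931 = 0.20452
  30: 1 × 0.201 × 0.8782 = 0.17652
Sum = 1.42185
NRR = 0.490 × 1.42185 = 0.69671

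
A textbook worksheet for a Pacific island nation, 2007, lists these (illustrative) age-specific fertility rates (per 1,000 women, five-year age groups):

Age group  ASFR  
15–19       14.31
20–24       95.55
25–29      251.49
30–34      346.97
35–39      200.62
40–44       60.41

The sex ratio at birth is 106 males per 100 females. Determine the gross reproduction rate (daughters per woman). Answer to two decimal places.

2.35

Proportion female at birth = 100 / (100 + 106) = 0.48544.
Sum of ASFRs = 14.31 + 95.55 + 251.49 + 346.97 + 200.62 + 60.41 = 969.35
TFR = 5 × 969.35 / 1000 = 4.84675
GRR = 0.48544 × 4.84675 = 2.35281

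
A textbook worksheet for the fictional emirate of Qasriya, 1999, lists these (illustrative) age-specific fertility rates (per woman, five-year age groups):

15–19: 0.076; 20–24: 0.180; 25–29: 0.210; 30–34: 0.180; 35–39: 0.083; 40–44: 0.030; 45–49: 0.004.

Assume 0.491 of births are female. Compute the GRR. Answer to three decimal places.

Proportion female at birth = 0.491.
Sum of ASFRs = 0.076 + 0.180 + 0.210 + 0.180 + 0.083 + 0.030 + 0.004 = 0.763
TFR = 5 × 0.763 = 3.815
GRR = 0.491 × 3.815 = 1.87317

1.873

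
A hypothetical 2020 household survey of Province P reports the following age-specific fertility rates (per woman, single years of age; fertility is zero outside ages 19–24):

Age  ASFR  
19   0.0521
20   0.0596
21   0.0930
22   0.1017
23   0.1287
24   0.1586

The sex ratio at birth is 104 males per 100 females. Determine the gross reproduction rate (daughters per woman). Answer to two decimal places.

0.29

Proportion female at birth = 100 / (100 + 104) = 0.49020.
Sum of ASFRs = 0.0521 + 0.0596 + 0.0930 + 0.1017 + 0.1287 + 0.1586 = 0.5937
TFR = 0.5937
GRR = 0.49020 × 0.5937 = 0.29103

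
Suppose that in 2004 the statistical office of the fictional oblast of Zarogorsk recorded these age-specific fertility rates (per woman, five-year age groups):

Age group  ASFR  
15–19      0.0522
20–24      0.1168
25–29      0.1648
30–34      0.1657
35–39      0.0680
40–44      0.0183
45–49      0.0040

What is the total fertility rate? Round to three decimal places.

Sum of ASFRs = 0.0522 + 0.1168 + 0.1648 + 0.1657 + 0.0680 + 0.0183 + 0.0040 = 0.5898
TFR = 5 × 0.5898 = 2.949

2.949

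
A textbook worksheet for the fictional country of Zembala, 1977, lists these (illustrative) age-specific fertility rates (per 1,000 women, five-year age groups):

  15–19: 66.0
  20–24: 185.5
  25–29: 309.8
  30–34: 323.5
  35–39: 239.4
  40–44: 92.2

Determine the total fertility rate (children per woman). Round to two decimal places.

Sum of ASFRs = 66.0 + 185.5 + 309.8 + 323.5 + 239.4 + 92.2 = 1216.4
TFR = 5 × 1216.4 / 1000 = 6.082

6.08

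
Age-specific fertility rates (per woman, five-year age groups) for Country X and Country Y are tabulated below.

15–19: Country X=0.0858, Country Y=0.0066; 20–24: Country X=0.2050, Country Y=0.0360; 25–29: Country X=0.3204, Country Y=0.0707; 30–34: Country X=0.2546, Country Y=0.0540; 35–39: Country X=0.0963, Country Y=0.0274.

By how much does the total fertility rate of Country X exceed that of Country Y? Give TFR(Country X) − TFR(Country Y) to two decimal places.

Country X:
  Sum of ASFRs = 0.0858 + 0.2050 + 0.3204 + 0.2546 + 0.0963 = 0.9621
  TFR = 5 × 0.9621 = 4.8105
Country Y:
  Sum of ASFRs = 0.0066 + 0.0360 + 0.0707 + 0.0540 + 0.0274 = 0.1947
  TFR = 5 × 0.1947 = 0.9735
Difference = 4.8105 − 0.9735 = 3.837

3.84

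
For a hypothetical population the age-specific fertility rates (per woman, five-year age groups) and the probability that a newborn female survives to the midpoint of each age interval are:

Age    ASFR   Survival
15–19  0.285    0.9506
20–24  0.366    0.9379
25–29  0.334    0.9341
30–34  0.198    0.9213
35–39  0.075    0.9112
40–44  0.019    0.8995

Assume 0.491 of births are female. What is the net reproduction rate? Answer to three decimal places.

2.931

Proportion female at birth = 0.491.
Per-age-group product (5 × ASFR × survival probability):
  15–19: 5 × 0.285 × 0.9506 = 1.35461
  20–24: 5 × 0.366 × 0.9379 = 1.71636
  25–29: 5 × 0.334 × 0.9341 = 1.55995
  30–34: 5 × 0.198 × 0.9213 = 0.91209
  35–39: 5 × 0.075 × 0.9112 = 0.34170
  40–44: 5 × 0.019 × 0.8995 = 0.08545
Sum = 5.97016
NRR = 0.491 × 5.97016 = 2.93135
NRR > 1, so each generation more than replaces itself.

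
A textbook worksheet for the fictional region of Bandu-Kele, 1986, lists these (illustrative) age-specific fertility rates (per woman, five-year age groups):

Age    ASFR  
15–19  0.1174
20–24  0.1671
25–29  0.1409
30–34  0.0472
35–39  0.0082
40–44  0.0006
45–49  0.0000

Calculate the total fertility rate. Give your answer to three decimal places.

Sum of ASFRs = 0.1174 + 0.1671 + 0.1409 + 0.0472 + 0.0082 + 0.0006 + 0.0000 = 0.4814
TFR = 5 × 0.4814 = 2.407

2.407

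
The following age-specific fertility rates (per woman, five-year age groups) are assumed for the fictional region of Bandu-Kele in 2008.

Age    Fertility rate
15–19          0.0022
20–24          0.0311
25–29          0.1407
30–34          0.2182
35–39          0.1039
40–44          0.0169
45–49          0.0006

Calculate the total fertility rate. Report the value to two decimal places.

Sum of ASFRs = 0.0022 + 0.0311 + 0.1407 + 0.2182 + 0.1039 + 0.0169 + 0.0006 = 0.5136
TFR = 5 × 0.5136 = 2.568

2.57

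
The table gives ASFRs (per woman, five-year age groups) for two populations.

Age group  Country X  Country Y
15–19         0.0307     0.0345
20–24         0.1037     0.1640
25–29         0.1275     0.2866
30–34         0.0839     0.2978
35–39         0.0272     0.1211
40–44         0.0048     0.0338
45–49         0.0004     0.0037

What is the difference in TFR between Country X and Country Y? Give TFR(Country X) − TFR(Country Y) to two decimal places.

Country X:
  Sum of ASFRs = 0.0307 + 0.1037 + 0.1275 + 0.0839 + 0.0272 + 0.0048 + 0.0004 = 0.3782
  TFR = 5 × 0.3782 = 1.891
Country Y:
  Sum of ASFRs = 0.0345 + 0.1640 + 0.2866 + 0.2978 + 0.1211 + 0.0338 + 0.0037 = 0.9415
  TFR = 5 × 0.9415 = 4.7075
Difference = 1.891 − 4.7075 = -2.8165

-2.82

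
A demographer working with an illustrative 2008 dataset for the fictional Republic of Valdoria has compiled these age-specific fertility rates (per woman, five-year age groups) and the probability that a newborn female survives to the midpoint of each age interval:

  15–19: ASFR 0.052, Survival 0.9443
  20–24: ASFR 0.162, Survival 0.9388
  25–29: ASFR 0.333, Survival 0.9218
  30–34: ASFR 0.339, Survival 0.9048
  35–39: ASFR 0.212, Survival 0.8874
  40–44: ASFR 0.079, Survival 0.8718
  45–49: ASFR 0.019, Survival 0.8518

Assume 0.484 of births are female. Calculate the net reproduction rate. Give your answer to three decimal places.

2.633

Proportion female at birth = 0.484.
Survival-weighted fertility by age (5·fₓ·Sₓ):
  15–19: 5 × 0.052 × 0.9443 = 0.24552
  20–24: 5 × 0.162 × 0.9388 = 0.76043
  25–29: 5 × 0.333 × 0.9218 = 1.53480
  30–34: 5 × 0.339 × 0.9048 = 1.53364
  35–39: 5 × 0.212 × 0.8874 = 0.94064
  40–44: 5 × 0.079 × 0.8718 = 0.34436
  45–49: 5 × 0.019 × 0.8518 = 0.08092
Sum = 5.44031
NRR = 0.484 × 5.44031 = 2.63311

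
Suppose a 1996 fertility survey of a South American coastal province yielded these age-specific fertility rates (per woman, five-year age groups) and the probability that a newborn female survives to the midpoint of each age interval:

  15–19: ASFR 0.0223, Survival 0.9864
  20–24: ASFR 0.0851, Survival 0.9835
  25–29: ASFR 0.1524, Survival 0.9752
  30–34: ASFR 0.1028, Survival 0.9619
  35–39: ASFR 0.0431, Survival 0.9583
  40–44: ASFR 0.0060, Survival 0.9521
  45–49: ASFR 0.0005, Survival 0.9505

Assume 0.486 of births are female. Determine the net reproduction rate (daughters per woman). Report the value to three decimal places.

0.974

Proportion female at birth = 0.486.
Each age group contributes 5 × ASFR × survival:
  15–19: 5 × 0.0223 × 0.9864 = 0.10998
  20–24: 5 × 0.0851 × 0.9835 = 0.41848
  25–29: 5 × 0.1524 × 0.9752 = 0.74310
  30–34: 5 × 0.1028 × 0.9619 = 0.49442
  35–39: 5 × 0.0431 × 0.9583 = 0.20651
  40–44: 5 × 0.0060 × 0.9521 = 0.02856
  45–49: 5 × 0.0005 × 0.9505 = 0.00238
Sum = 2.00343
NRR = 0.486 × 2.00343 = 0.97367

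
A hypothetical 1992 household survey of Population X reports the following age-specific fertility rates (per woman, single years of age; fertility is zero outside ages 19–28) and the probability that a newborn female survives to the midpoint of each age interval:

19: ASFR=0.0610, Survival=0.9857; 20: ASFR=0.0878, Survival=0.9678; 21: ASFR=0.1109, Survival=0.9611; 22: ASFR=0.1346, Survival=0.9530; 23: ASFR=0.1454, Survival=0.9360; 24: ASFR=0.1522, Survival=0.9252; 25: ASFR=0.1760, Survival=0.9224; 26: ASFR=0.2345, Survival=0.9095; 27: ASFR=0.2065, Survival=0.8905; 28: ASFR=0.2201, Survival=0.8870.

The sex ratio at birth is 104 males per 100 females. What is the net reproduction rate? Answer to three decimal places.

0.692

Proportion female at birth = 100 / (100 + 104) = 0.49020.
Per-age-group product (1 × ASFR × survival probability):
  19: 1 × 0.0610 × 0.9857 = 0.06013
  20: 1 × 0.0878 × 0.9678 = 0.08497
  21: 1 × 0.1109 × 0.9611 = 0.10659
  22: 1 × 0.1346 × 0.9530 = 0.12827
  23: 1 × 0.1454 × 0.9360 = 0.13609
  24: 1 × 0.1522 × 0.9252 = 0.14082
  25: 1 × 0.1760 × 0.9224 = 0.16234
  26: 1 × 0.2345 × 0.9095 = 0.21328
  27: 1 × 0.2065 × 0.8905 = 0.18389
  28: 1 × 0.2201 × 0.8870 = 0.19523
Sum = 1.41161
NRR = 0.49020 × 1.41161 = 0.69197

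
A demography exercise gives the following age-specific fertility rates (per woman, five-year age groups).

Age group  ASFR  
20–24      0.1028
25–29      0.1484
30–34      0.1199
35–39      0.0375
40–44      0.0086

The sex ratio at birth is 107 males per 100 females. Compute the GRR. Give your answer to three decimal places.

1.008

Proportion female at birth = 100 / (100 + 107) = 0.48309.
Sum of ASFRs = 0.1028 + 0.1484 + 0.1199 + 0.0375 + 0.0086 = 0.4172
TFR = 5 × 0.4172 = 2.086
GRR = 0.48309 × 2.086 = 1.00773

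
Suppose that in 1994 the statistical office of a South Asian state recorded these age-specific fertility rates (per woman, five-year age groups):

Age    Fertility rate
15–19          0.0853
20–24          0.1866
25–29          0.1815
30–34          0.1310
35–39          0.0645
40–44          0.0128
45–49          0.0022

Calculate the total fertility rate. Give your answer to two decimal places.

3.32

Sum of ASFRs = 0.0853 + 0.1866 + 0.1815 + 0.1310 + 0.0645 + 0.0128 + 0.0022 = 0.6639
TFR = 5 × 0.6639 = 3.3195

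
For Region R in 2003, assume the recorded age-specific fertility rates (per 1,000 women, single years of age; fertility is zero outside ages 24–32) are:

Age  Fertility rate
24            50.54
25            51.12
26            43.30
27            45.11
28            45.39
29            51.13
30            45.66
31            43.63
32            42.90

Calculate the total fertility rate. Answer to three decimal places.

0.419

Sum of ASFRs = 50.54 + 51.12 + 43.30 + 45.11 + 45.39 + 51.13 + 45.66 + 43.63 + 42.90 = 418.78
TFR = 418.78 / 1000 = 0.41878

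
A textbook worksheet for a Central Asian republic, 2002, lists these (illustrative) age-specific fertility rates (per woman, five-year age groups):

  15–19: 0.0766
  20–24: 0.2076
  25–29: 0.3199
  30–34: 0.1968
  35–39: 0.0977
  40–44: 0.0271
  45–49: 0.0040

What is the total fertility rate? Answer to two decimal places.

Sum of ASFRs = 0.0766 + 0.2076 + 0.3199 + 0.1968 + 0.0977 + 0.0271 + 0.0040 = 0.9297
TFR = 5 × 0.9297 = 4.6485

4.65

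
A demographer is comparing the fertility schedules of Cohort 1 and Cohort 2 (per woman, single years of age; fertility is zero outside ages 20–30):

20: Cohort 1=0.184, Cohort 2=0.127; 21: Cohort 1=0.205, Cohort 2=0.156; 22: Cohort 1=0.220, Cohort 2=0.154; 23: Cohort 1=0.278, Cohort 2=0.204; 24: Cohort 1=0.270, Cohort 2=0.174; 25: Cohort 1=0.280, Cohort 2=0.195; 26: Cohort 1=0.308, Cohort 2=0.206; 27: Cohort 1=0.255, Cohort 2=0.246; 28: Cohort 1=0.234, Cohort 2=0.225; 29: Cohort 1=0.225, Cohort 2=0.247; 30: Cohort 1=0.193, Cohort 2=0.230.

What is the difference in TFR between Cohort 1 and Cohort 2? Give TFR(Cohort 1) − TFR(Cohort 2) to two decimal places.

Cohort 1:
  Sum of ASFRs = 0.184 + 0.205 + 0.220 + 0.278 + 0.270 + 0.280 + 0.308 + 0.255 + 0.234 + 0.225 + 0.193 = 2.652
  TFR = 2.652
Cohort 2:
  Sum of ASFRs = 0.127 + 0.156 + 0.154 + 0.204 + 0.174 + 0.195 + 0.206 + 0.246 + 0.225 + 0.247 + 0.230 = 2.164
  TFR = 2.164
Difference = 2.652 − 2.164 = 0.488

0.49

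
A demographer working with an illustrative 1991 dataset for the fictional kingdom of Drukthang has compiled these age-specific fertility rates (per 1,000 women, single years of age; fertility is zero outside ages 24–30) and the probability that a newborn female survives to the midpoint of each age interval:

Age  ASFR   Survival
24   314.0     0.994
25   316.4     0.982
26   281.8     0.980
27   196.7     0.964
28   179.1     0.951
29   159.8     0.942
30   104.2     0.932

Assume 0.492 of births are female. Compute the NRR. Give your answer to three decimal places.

0.741

Proportion female at birth = 0.492.
Survival-weighted fertility by age (1·fₓ·Sₓ):
  24: 1 × 314.0/1000 × 0.994 = 0.31212
  25: 1 × 316.4/1000 × 0.982 = 0.31070
  26: 1 × 281.8/1000 × 0.980 = 0.27616
  27: 1 × 196.7/1000 × 0.964 = 0.18962
  28: 1 × 179.1/1000 × 0.951 = 0.17032
  29: 1 × 159.8/1000 × 0.942 = 0.15053
  30: 1 × 104.2/1000 × 0.932 = 0.09711
Sum = 1.50656
NRR = 0.492 × 1.50656 = 0.74123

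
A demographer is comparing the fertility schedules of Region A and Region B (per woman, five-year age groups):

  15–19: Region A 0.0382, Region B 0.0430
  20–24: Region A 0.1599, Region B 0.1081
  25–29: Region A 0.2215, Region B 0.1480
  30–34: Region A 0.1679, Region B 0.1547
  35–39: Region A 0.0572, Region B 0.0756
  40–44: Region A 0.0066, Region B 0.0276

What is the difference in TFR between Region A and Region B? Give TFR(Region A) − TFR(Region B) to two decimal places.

0.47

Region A:
  Sum of ASFRs = 0.0382 + 0.1599 + 0.2215 + 0.1679 + 0.0572 + 0.0066 = 0.6513
  TFR = 5 × 0.6513 = 3.2565
Region B:
  Sum of ASFRs = 0.0430 + 0.1081 + 0.1480 + 0.1547 + 0.0756 + 0.0276 = 0.5570
  TFR = 5 × 0.5570 = 2.785
Difference = 3.2565 − 2.785 = 0.4715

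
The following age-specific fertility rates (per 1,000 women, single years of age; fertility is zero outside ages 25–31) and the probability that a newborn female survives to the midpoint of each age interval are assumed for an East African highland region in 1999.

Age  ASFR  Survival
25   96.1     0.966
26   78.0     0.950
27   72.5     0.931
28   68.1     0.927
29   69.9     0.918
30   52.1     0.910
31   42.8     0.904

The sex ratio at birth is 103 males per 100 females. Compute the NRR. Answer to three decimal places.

0.221

Proportion female at birth = 100 / (100 + 103) = 0.49261.
Each age group contributes 1 × ASFR × survival:
  25: 1 × 96.1/1000 × 0.966 = 0.09283
  26: 1 × 78.0/1000 × 0.950 = 0.07410
  27: 1 × 72.5/1000 × 0.931 = 0.06750
  28: 1 × 68.1/1000 × 0.927 = 0.06313
  29: 1 × 69.9/1000 × 0.918 = 0.06417
  30: 1 × 52.1/1000 × 0.910 = 0.04741
  31: 1 × 42.8/1000 × 0.904 = 0.03869
Sum = 0.44783
NRR = 0.49261 × 0.44783 = 0.22061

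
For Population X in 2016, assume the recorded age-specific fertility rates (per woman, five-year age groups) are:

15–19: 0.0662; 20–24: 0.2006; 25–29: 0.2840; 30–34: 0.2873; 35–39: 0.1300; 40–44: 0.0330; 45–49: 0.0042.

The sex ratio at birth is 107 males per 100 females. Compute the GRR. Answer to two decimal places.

2.43

Proportion female at birth = 100 / (100 + 107) = 0.48309.
Sum of ASFRs = 0.0662 + 0.2006 + 0.2840 + 0.2873 + 0.1300 + 0.0330 + 0.0042 = 1.0053
TFR = 5 × 1.0053 = 5.0265
GRR = 0.48309 × 5.0265 = 2.42825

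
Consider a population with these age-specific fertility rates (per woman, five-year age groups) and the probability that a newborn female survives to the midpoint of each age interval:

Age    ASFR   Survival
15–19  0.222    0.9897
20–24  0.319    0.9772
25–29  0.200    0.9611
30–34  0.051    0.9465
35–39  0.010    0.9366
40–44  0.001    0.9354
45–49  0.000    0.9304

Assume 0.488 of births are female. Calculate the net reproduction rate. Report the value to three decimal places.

Proportion female at birth = 0.488.
Survival-weighted fertility by age (5·fₓ·Sₓ):
  15–19: 5 × 0.222 × 0.9897 = 1.09857
  20–24: 5 × 0.319 × 0.9772 = 1.55863
  25–29: 5 × 0.200 × 0.9611 = 0.96110
  30–34: 5 × 0.051 × 0.9465 = 0.24136
  35–39: 5 × 0.010 × 0.9366 = 0.04683
  40–44: 5 × 0.001 × 0.9354 = 0.00468
  45–49: 5 × 0.000 × 0.9304 = 0.00000
Sum = 3.91117
NRR = 0.488 × 3.91117 = 1.90865
An NRR exceeding 1 indicates intrinsic growth under these rates.

1.909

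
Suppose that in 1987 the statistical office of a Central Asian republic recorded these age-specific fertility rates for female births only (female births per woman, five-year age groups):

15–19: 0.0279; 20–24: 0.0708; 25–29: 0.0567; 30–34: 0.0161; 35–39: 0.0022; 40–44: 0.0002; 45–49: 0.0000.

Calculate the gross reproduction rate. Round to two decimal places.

0.87

Sum of female ASFRs = 0.0279 + 0.0708 + 0.0567 + 0.0161 + 0.0022 + 0.0002 + 0.0000 = 0.1739
GRR = 5 × 0.1739 = 0.8695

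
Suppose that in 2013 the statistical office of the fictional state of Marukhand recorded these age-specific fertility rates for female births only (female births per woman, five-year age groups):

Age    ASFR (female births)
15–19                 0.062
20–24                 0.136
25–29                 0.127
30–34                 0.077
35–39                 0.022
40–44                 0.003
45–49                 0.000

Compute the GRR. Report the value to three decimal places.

Sum of female ASFRs = 0.062 + 0.136 + 0.127 + 0.077 + 0.022 + 0.003 + 0.000 = 0.427
GRR = 5 × 0.427 = 2.135

2.135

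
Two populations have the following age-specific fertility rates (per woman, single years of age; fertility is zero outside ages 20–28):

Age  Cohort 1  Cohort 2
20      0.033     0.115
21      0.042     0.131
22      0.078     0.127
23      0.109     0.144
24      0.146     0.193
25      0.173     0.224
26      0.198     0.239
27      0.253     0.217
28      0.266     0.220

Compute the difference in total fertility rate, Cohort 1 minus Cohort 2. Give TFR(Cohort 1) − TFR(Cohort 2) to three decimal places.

-0.312

Cohort 1:
  Sum of ASFRs = 0.033 + 0.042 + 0.078 + 0.109 + 0.146 + 0.173 + 0.198 + 0.253 + 0.266 = 1.298
  TFR = 1.298
Cohort 2:
  Sum of ASFRs = 0.115 + 0.131 + 0.127 + 0.144 + 0.193 + 0.224 + 0.239 + 0.217 + 0.220 = 1.610
  TFR = 1.61
Difference = 1.298 − 1.61 = -0.312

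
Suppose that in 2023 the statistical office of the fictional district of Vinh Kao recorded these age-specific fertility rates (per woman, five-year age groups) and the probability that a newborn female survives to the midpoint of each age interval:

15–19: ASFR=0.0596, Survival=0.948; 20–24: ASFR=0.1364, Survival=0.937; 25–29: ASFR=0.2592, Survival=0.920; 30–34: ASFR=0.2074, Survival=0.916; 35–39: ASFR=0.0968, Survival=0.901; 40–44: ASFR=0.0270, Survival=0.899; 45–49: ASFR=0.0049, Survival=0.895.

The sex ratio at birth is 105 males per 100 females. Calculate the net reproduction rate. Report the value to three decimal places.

1.777

Proportion female at birth = 100 / (100 + 105) = 0.48780.
Each age group contributes 5 × ASFR × survival:
  15–19: 5 × 0.0596 × 0.948 = 0.28250
  20–24: 5 × 0.1364 × 0.937 = 0.63903
  25–29: 5 × 0.2592 × 0.920 = 1.19232
  30–34: 5 × 0.2074 × 0.916 = 0.94989
  35–39: 5 × 0.0968 × 0.901 = 0.43608
  40–44: 5 × 0.0270 × 0.899 = 0.12137
  45–49: 5 × 0.0049 × 0.895 = 0.02193
Sum = 3.64312
NRR = 0.48780 × 3.64312 = 1.77711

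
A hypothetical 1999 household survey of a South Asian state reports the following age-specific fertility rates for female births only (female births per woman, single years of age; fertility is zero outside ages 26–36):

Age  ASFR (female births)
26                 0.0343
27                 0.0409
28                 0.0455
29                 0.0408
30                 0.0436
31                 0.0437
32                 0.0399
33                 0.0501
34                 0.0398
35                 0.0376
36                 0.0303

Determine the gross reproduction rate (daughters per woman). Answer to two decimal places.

Sum of female ASFRs = 0.0343 + 0.0409 + 0.0455 + 0.0408 + 0.0436 + 0.0437 + 0.0399 + 0.0501 + 0.0398 + 0.0376 + 0.0303 = 0.4465
GRR = 0.4465

0.45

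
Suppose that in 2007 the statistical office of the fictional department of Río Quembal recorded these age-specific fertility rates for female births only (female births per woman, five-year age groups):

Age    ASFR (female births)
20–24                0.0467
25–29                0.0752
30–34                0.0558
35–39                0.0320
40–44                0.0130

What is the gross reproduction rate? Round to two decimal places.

Sum of female ASFRs = 0.0467 + 0.0752 + 0.0558 + 0.0320 + 0.0130 = 0.2227
GRR = 5 × 0.2227 = 1.1135

1.11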